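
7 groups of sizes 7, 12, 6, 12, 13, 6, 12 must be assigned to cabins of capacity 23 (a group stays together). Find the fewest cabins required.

Total = 13 + 12 + 12 + 12 + 7 + 6 + 6 = 68.
Lower bound: ⌈68/23⌉ = 3 cabins.
Also, 4 groups each exceed 23/2, and no two of those can share a cabin, so at least 4 cabins are needed.
A packing using 4 cabins:
  cabin 1: 13 + 7 = 20
  cabin 2: 12 + 6 = 18
  cabin 3: 12 + 6 = 18
  cabin 4: 12 = 12
This matches the lower bound, so 4 is optimal.

4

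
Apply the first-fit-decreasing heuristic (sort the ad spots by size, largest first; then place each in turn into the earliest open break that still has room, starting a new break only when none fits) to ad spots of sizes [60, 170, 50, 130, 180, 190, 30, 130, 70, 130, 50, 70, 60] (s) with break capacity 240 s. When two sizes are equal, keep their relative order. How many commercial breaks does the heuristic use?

6

Sorted descending: 190, 180, 170, 130, 130, 130, 70, 70, 60, 60, 50, 50, 30.
  190 → break 1 (new)  [load 190/240]
  180 → break 2 (new)  [load 180/240]
  170 → break 3 (new)  [load 170/240]
  130 → break 4 (new)  [load 130/240]
  130 → break 5 (new)  [load 130/240]
  130 → break 6 (new)  [load 130/240]
  70 → break 3  [load 240/240]
  70 → break 4  [load 200/240]
  60 → break 2  [load 240/240]
  60 → break 5  [load 190/240]
  50 → break 1  [load 240/240]
  50 → break 5  [load 240/240]
  30 → break 4  [load 230/240]
6 commercial breaks opened.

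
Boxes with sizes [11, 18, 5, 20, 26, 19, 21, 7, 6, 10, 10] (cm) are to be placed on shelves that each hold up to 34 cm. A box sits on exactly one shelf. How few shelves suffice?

5

Total = 26 + 21 + 20 + 19 + 18 + 11 + 10 + 10 + 7 + 6 + 5 = 153 cm.
Lower bound: ⌈153/34⌉ = 5 shelves.
A packing using 5 shelves:
  shelf 1: 26 + 7 = 33
  shelf 2: 21 + 11 = 32
  shelf 3: 20 + 10 = 30
  shelf 4: 19 + 10 + 5 = 34
  shelf 5: 18 + 6 = 24
This matches the lower bound, so 5 is optimal.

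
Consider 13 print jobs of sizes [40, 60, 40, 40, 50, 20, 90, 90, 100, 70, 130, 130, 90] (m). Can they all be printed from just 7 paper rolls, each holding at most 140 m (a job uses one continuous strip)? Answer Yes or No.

No

Total = 950 m; ⌈950/140⌉ = 7.
The bound of 7 does not rule out 7, but exhaustive search shows no assignment into 7 paper rolls of capacity 140 m exists — the minimum is 8.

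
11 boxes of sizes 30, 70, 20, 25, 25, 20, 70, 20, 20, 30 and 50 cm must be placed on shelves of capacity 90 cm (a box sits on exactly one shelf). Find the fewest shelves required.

Total = 70 + 70 + 50 + 30 + 30 + 25 + 25 + 20 + 20 + 20 + 20 = 380 cm.
Lower bound: ⌈380/90⌉ = 5 shelves.
A packing using 5 shelves:
  shelf 1: 70 + 20 = 90
  shelf 2: 70 + 20 = 90
  shelf 3: 50 + 30 = 80
  shelf 4: 30 + 25 + 25 = 80
  shelf 5: 20 + 20 = 40
This matches the lower bound, so 5 is optimal.

5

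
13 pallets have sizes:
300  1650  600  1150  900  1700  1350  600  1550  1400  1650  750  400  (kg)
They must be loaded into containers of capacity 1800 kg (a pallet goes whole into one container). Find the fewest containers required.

Total = 1700 + 1650 + 1650 + 1550 + 1400 + 1350 + 1150 + 900 + 750 + 600 + 600 + 400 + 300 = 14000 kg.
Lower bound: ⌈14000/1800⌉ = 8 containers.
A packing using 9 containers:
  container 1: 1700 = 1700
  container 2: 1650 = 1650
  container 3: 1650 = 1650
  container 4: 1550 = 1550
  container 5: 1400 + 400 = 1800
  container 6: 1350 + 300 = 1650
  container 7: 1150 + 600 = 1750
  container 8: 900 + 750 = 1650
  container 9: 600 = 600
No arrangement into 8 containers stays within capacity, so 9 is optimal.

9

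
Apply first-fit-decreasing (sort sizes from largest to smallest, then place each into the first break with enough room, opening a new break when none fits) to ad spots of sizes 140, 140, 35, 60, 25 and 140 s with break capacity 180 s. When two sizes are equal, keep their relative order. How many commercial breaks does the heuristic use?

Sorted descending: 140, 140, 140, 60, 35, 25.
  140 → break 1 (new)  [load 140/180]
  140 → break 2 (new)  [load 140/180]
  140 → break 3 (new)  [load 140/180]
  60 → break 4 (new)  [load 60/180]
  35 → break 1  [load 175/180]
  25 → break 2  [load 165/180]
4 commercial breaks opened.

4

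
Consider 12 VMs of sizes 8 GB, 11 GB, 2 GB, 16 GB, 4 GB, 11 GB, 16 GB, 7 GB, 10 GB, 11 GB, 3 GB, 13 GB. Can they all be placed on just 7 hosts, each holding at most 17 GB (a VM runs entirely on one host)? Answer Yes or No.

Total = 112 GB; ⌈112/17⌉ = 7.
The bound of 7 does not rule out 7, but exhaustive search shows no assignment into 7 hosts of capacity 17 GB exists — the minimum is 8.

No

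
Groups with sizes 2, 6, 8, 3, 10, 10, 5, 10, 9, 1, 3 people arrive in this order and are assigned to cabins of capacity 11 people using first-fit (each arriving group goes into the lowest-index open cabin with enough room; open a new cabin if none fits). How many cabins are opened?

  2 → cabin 1 (new)  [load 2/11]
  6 → cabin 1  [load 8/11]
  8 → cabin 2 (new)  [load 8/11]
  3 → cabin 1  [load 11/11]
  10 → cabin 3 (new)  [load 10/11]
  10 → cabin 4 (new)  [load 10/11]
  5 → cabin 5 (new)  [load 5/11]
  10 → cabin 6 (new)  [load 10/11]
  9 → cabin 7 (new)  [load 9/11]
  1 → cabin 2  [load 9/11]
  3 → cabin 5  [load 8/11]
7 cabins opened.

7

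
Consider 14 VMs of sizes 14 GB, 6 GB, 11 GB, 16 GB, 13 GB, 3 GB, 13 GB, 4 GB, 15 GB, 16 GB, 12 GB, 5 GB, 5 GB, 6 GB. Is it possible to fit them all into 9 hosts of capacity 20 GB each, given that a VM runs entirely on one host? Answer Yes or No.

Yes

A valid assignment using 8 hosts:
  host 1: 16 + 4 = 20
  host 2: 16 + 3 = 19
  host 3: 15 + 5 = 20
  host 4: 14 + 6 = 20
  host 5: 13 + 6 = 19
  host 6: 13 + 5 = 18
  host 7: 12 = 12
  host 8: 11 = 11
That uses only 8 ≤ 9, so 9 hosts are enough.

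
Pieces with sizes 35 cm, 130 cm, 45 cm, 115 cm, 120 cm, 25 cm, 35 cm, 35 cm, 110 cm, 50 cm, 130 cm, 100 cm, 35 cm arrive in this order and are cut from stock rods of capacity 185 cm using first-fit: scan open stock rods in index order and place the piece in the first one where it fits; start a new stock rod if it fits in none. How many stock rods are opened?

  35 → stock rod 1 (new)  [load 35/185]
  130 → stock rod 1  [load 165/185]
  45 → stock rod 2 (new)  [load 45/185]
  115 → stock rod 2  [load 160/185]
  120 → stock rod 3 (new)  [load 120/185]
  25 → stock rod 2  [load 185/185]
  35 → stock rod 3  [load 155/185]
  35 → stock rod 4 (new)  [load 35/185]
  110 → stock rod 4  [load 145/185]
  50 → stock rod 5 (new)  [load 50/185]
  130 → stock rod 5  [load 180/185]
  100 → stock rod 6 (new)  [load 100/185]
  35 → stock rod 4  [load 180/185]
6 stock rods opened.

6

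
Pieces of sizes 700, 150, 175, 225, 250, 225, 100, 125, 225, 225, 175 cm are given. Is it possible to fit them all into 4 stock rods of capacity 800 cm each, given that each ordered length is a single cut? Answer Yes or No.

Yes

A valid assignment using 4 stock rods:
  stock rod 1: 700 + 100 = 800
  stock rod 2: 250 + 225 + 225 = 700
  stock rod 3: 225 + 225 + 175 + 175 = 800
  stock rod 4: 150 + 125 = 275
Every load is within 800 cm, so 4 stock rods suffice.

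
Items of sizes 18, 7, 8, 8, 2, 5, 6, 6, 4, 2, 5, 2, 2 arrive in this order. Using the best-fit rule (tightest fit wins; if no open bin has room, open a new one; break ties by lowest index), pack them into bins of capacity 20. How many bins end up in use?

  18 → bin 1 (new)  [load 18/20]
  7 → bin 2 (new)  [load 7/20]
  8 → bin 2  [load 15/20]
  8 → bin 3 (new)  [load 8/20]
  2 → bin 1  [load 20/20]
  5 → bin 2  [load 20/20]
  6 → bin 3  [load 14/20]
  6 → bin 3  [load 20/20]
  4 → bin 4 (new)  [load 4/20]
  2 → bin 4  [load 6/20]
  5 → bin 4  [load 11/20]
  2 → bin 4  [load 13/20]
  2 → bin 4  [load 15/20]
4 bins opened.

4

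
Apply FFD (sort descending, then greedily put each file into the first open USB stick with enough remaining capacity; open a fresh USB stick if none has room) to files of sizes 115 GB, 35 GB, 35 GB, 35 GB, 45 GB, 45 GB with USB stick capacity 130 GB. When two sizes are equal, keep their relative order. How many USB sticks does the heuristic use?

Sorted descending: 115, 45, 45, 35, 35, 35.
  115 → USB stick 1 (new)  [load 115/130]
  45 → USB stick 2 (new)  [load 45/130]
  45 → USB stick 2  [load 90/130]
  35 → USB stick 2  [load 125/130]
  35 → USB stick 3 (new)  [load 35/130]
  35 → USB stick 3  [load 70/130]
3 USB sticks opened.

3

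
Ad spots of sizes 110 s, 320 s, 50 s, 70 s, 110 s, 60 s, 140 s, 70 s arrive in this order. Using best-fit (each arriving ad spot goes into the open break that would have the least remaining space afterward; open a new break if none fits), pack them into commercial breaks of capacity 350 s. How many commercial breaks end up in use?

  110 → break 1 (new)  [load 110/350]
  320 → break 2 (new)  [load 320/350]
  50 → break 1  [load 160/350]
  70 → break 1  [load 230/350]
  110 → break 1  [load 340/350]
  60 → break 3 (new)  [load 60/350]
  140 → break 3  [load 200/350]
  70 → break 3  [load 270/350]
3 commercial breaks opened.

3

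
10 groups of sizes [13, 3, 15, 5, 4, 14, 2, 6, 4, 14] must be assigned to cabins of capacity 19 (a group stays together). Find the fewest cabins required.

5

Total = 15 + 14 + 14 + 13 + 6 + 5 + 4 + 4 + 3 + 2 = 80.
Lower bound: ⌈80/19⌉ = 5 cabins.
A packing using 5 cabins:
  cabin 1: 15 + 4 = 19
  cabin 2: 14 + 5 = 19
  cabin 3: 14 + 4 = 18
  cabin 4: 13 + 6 = 19
  cabin 5: 3 + 2 = 5
This matches the lower bound, so 5 is optimal.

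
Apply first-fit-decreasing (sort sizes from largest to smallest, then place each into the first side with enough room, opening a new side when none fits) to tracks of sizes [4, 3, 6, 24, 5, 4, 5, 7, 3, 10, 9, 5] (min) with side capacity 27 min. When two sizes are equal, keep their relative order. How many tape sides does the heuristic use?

Sorted descending: 24, 10, 9, 7, 6, 5, 5, 5, 4, 4, 3, 3.
  24 → side 1 (new)  [load 24/27]
  10 → side 2 (new)  [load 10/27]
  9 → side 2  [load 19/27]
  7 → side 2  [load 26/27]
  6 → side 3 (new)  [load 6/27]
  5 → side 3  [load 11/27]
  5 → side 3  [load 16/27]
  5 → side 3  [load 21/27]
  4 → side 3  [load 25/27]
  4 → side 4 (new)  [load 4/27]
  3 → side 1  [load 27/27]
  3 → side 4  [load 7/27]
4 tape sides opened.

4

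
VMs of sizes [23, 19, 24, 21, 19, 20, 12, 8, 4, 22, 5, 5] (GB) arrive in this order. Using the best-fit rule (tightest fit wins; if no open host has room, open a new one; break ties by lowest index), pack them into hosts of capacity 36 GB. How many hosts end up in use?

  23 → host 1 (new)  [load 23/36]
  19 → host 2 (new)  [load 19/36]
  24 → host 3 (new)  [load 24/36]
  21 → host 4 (new)  [load 21/36]
  19 → host 5 (new)  [load 19/36]
  20 → host 6 (new)  [load 20/36]
  12 → host 3  [load 36/36]
  8 → host 1  [load 31/36]
  4 → host 1  [load 35/36]
  22 → host 7 (new)  [load 22/36]
  5 → host 7  [load 27/36]
  5 → host 7  [load 32/36]
7 hosts opened.

7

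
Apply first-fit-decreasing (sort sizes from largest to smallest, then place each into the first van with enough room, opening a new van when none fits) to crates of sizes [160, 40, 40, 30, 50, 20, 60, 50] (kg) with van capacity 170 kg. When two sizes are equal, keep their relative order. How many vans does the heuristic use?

Sorted descending: 160, 60, 50, 50, 40, 40, 30, 20.
  160 → van 1 (new)  [load 160/170]
  60 → van 2 (new)  [load 60/170]
  50 → van 2  [load 110/170]
  50 → van 2  [load 160/170]
  40 → van 3 (new)  [load 40/170]
  40 → van 3  [load 80/170]
  30 → van 3  [load 110/170]
  20 → van 3  [load 130/170]
3 vans opened.

3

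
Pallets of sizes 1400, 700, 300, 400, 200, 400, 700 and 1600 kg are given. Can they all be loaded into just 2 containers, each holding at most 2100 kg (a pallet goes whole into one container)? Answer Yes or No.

Total = 5700 kg; ⌈5700/2100⌉ = 3.
At least 3 containers are required, but only 2 are allowed.

No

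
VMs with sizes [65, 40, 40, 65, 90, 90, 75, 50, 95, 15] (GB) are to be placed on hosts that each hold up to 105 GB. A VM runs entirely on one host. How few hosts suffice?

7

Total = 95 + 90 + 90 + 75 + 65 + 65 + 50 + 40 + 40 + 15 = 625 GB.
Lower bound: ⌈625/105⌉ = 6 hosts.
A packing using 7 hosts:
  host 1: 95 = 95
  host 2: 90 + 15 = 105
  host 3: 90 = 90
  host 4: 75 = 75
  host 5: 65 + 40 = 105
  host 6: 65 + 40 = 105
  host 7: 50 = 50
No arrangement into 6 hosts stays within capacity, so 7 is optimal.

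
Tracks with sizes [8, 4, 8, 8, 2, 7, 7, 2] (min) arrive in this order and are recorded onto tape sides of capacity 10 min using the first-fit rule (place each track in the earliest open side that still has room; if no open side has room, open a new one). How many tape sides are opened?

6

  8 → side 1 (new)  [load 8/10]
  4 → side 2 (new)  [load 4/10]
  8 → side 3 (new)  [load 8/10]
  8 → side 4 (new)  [load 8/10]
  2 → side 1  [load 10/10]
  7 → side 5 (new)  [load 7/10]
  7 → side 6 (new)  [load 7/10]
  2 → side 2  [load 6/10]
6 tape sides opened.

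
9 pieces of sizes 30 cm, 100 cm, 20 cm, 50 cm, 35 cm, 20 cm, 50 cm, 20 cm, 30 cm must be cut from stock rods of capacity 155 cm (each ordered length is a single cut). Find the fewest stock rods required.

Total = 100 + 50 + 50 + 35 + 30 + 30 + 20 + 20 + 20 = 355 cm.
Lower bound: ⌈355/155⌉ = 3 stock rods.
A packing using 3 stock rods:
  stock rod 1: 100 + 50 = 150
  stock rod 2: 50 + 35 + 30 + 30 = 145
  stock rod 3: 20 + 20 + 20 = 60
This matches the lower bound, so 3 is optimal.

3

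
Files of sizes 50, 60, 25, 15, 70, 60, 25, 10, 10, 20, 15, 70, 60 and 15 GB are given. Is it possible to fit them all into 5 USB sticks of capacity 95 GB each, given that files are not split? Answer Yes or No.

No

Total = 505 GB; ⌈505/95⌉ = 6.
At least 6 USB sticks are required, but only 5 are allowed.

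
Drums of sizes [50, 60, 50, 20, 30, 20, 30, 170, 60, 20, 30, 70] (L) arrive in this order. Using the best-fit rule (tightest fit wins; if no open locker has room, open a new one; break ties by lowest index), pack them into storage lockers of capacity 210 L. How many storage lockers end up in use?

3

  50 → locker 1 (new)  [load 50/210]
  60 → locker 1  [load 110/210]
  50 → locker 1  [load 160/210]
  20 → locker 1  [load 180/210]
  30 → locker 1  [load 210/210]
  20 → locker 2 (new)  [load 20/210]
  30 → locker 2  [load 50/210]
  170 → locker 3 (new)  [load 170/210]
  60 → locker 2  [load 110/210]
  20 → locker 3  [load 190/210]
  30 → locker 2  [load 140/210]
  70 → locker 2  [load 210/210]
3 storage lockers opened.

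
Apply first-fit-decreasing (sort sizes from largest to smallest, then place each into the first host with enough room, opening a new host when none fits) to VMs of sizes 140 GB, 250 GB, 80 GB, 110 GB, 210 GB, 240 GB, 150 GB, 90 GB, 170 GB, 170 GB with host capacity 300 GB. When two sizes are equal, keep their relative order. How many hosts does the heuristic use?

Sorted descending: 250, 240, 210, 170, 170, 150, 140, 110, 90, 80.
  250 → host 1 (new)  [load 250/300]
  240 → host 2 (new)  [load 240/300]
  210 → host 3 (new)  [load 210/300]
  170 → host 4 (new)  [load 170/300]
  170 → host 5 (new)  [load 170/300]
  150 → host 6 (new)  [load 150/300]
  140 → host 6  [load 290/300]
  110 → host 4  [load 280/300]
  90 → host 3  [load 300/300]
  80 → host 5  [load 250/300]
6 hosts opened.

6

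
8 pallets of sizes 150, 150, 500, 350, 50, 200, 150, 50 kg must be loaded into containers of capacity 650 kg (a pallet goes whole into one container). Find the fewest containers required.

Total = 500 + 350 + 200 + 150 + 150 + 150 + 50 + 50 = 1600 kg.
Lower bound: ⌈1600/650⌉ = 3 containers.
A packing using 3 containers:
  container 1: 500 + 150 = 650
  container 2: 350 + 200 + 50 + 50 = 650
  container 3: 150 + 150 = 300
This matches the lower bound, so 3 is optimal.

3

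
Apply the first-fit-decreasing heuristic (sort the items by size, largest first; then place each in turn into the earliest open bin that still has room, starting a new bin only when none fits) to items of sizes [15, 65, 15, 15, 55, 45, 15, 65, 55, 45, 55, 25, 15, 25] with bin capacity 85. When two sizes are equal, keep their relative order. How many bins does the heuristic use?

Sorted descending: 65, 65, 55, 55, 55, 45, 45, 25, 25, 15, 15, 15, 15, 15.
  65 → bin 1 (new)  [load 65/85]
  65 → bin 2 (new)  [load 65/85]
  55 → bin 3 (new)  [load 55/85]
  55 → bin 4 (new)  [load 55/85]
  55 → bin 5 (new)  [load 55/85]
  45 → bin 6 (new)  [load 45/85]
  45 → bin 7 (new)  [load 45/85]
  25 → bin 3  [load 80/85]
  25 → bin 4  [load 80/85]
  15 → bin 1  [load 80/85]
  15 → bin 2  [load 80/85]
  15 → bin 5  [load 70/85]
  15 → bin 5  [load 85/85]
  15 → bin 6  [load 60/85]
7 bins opened.

7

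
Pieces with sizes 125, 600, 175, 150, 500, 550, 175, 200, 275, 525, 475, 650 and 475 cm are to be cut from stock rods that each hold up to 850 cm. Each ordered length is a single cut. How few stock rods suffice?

7

Total = 650 + 600 + 550 + 525 + 500 + 475 + 475 + 275 + 200 + 175 + 175 + 150 + 125 = 4875 cm.
Lower bound: ⌈4875/850⌉ = 6 stock rods.
Also, 7 pieces each exceed 425 cm, and no two of those can share a stock rod, so at least 7 stock rods are needed.
A packing using 7 stock rods:
  stock rod 1: 650 + 200 = 850
  stock rod 2: 600 + 175 = 775
  stock rod 3: 550 + 275 = 825
  stock rod 4: 525 + 175 + 150 = 850
  stock rod 5: 500 + 125 = 625
  stock rod 6: 475 = 475
  stock rod 7: 475 = 475
This matches the lower bound, so 7 is optimal.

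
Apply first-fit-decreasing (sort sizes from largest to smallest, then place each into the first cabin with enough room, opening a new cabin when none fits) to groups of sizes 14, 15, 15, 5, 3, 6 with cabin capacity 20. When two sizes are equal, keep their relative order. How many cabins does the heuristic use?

3

Sorted descending: 15, 15, 14, 6, 5, 3.
  15 → cabin 1 (new)  [load 15/20]
  15 → cabin 2 (new)  [load 15/20]
  14 → cabin 3 (new)  [load 14/20]
  6 → cabin 3  [load 20/20]
  5 → cabin 1  [load 20/20]
  3 → cabin 2  [load 18/20]
3 cabins opened.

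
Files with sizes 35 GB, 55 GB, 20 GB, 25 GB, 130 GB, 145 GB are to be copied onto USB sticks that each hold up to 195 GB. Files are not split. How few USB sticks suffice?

3

Total = 145 + 130 + 55 + 35 + 25 + 20 = 410 GB.
Lower bound: ⌈410/195⌉ = 3 USB sticks.
A packing using 3 USB sticks:
  USB stick 1: 145 + 35 = 180
  USB stick 2: 130 + 55 = 185
  USB stick 3: 25 + 20 = 45
This matches the lower bound, so 3 is optimal.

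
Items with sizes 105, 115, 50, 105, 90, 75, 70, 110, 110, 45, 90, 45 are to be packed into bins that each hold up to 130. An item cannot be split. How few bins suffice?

10

Total = 115 + 110 + 110 + 105 + 105 + 90 + 90 + 75 + 70 + 50 + 45 + 45 = 1010.
Lower bound: ⌈1010/130⌉ = 8 bins.
Also, 9 items each exceed 65, and no two of those can share a bin, so at least 9 bins are needed.
A packing using 10 bins:
  bin 1: 115 = 115
  bin 2: 110 = 110
  bin 3: 110 = 110
  bin 4: 105 = 105
  bin 5: 105 = 105
  bin 6: 90 = 90
  bin 7: 90 = 90
  bin 8: 75 + 50 = 125
  bin 9: 70 + 45 = 115
  bin 10: 45 = 45
No arrangement into 9 bins stays within capacity, so 10 is optimal.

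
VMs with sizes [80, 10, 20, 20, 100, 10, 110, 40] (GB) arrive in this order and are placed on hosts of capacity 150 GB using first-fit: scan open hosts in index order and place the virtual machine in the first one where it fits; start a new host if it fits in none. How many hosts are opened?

  80 → host 1 (new)  [load 80/150]
  10 → host 1  [load 90/150]
  20 → host 1  [load 110/150]
  20 → host 1  [load 130/150]
  100 → host 2 (new)  [load 100/150]
  10 → host 1  [load 140/150]
  110 → host 3 (new)  [load 110/150]
  40 → host 2  [load 140/150]
3 hosts opened.

3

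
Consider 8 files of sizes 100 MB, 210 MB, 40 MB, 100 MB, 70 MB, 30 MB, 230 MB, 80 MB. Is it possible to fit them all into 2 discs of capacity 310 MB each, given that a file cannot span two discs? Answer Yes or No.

Total = 860 MB; ⌈860/310⌉ = 3.
At least 3 discs are required, but only 2 are allowed.

No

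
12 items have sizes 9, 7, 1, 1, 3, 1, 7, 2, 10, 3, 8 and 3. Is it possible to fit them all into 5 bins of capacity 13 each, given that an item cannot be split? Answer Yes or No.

A valid assignment using 5 bins:
  bin 1: 10 + 3 = 13
  bin 2: 9 + 3 + 1 = 13
  bin 3: 8 + 3 + 2 = 13
  bin 4: 7 + 1 + 1 = 9
  bin 5: 7 = 7
Every load is within 13, so 5 bins suffice.

Yes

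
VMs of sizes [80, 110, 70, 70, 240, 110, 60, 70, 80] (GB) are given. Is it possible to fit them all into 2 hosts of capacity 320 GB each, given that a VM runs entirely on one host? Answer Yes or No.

Total = 890 GB; ⌈890/320⌉ = 3.
At least 3 hosts are required, but only 2 are allowed.

No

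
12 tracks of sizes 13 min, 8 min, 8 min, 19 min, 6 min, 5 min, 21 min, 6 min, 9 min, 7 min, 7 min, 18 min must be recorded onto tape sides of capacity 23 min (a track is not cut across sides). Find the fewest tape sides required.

Total = 21 + 19 + 18 + 13 + 9 + 8 + 8 + 7 + 7 + 6 + 6 + 5 = 127 min.
Lower bound: ⌈127/23⌉ = 6 tape sides.
A packing using 6 tape sides:
  side 1: 21 = 21
  side 2: 19 = 19
  side 3: 18 + 5 = 23
  side 4: 13 + 9 = 22
  side 5: 8 + 8 + 7 = 23
  side 6: 7 + 6 + 6 = 19
This matches the lower bound, so 6 is optimal.

6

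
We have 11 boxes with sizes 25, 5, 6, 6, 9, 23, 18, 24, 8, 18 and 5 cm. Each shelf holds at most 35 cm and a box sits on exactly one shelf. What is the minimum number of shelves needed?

Total = 25 + 24 + 23 + 18 + 18 + 9 + 8 + 6 + 6 + 5 + 5 = 147 cm.
Lower bound: ⌈147/35⌉ = 5 shelves.
A packing using 5 shelves:
  shelf 1: 25 + 9 = 34
  shelf 2: 24 + 8 = 32
  shelf 3: 23 + 6 + 6 = 35
  shelf 4: 18 + 5 + 5 = 28
  shelf 5: 18 = 18
This matches the lower bound, so 5 is optimal.

5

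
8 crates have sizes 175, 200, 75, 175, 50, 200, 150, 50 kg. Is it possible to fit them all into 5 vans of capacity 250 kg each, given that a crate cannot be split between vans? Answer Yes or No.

Yes

A valid assignment using 5 vans:
  van 1: 200 + 50 = 250
  van 2: 200 + 50 = 250
  van 3: 175 + 75 = 250
  van 4: 175 = 175
  van 5: 150 = 150
Every load is within 250 kg, so 5 vans suffice.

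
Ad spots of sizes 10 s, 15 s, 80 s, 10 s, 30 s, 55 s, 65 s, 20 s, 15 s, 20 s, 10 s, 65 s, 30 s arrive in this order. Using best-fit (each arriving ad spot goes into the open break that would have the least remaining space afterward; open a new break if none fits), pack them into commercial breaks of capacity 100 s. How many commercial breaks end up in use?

5

  10 → break 1 (new)  [load 10/100]
  15 → break 1  [load 25/100]
  80 → break 2 (new)  [load 80/100]
  10 → break 2  [load 90/100]
  30 → break 1  [load 55/100]
  55 → break 3 (new)  [load 55/100]
  65 → break 4 (new)  [load 65/100]
  20 → break 4  [load 85/100]
  15 → break 4  [load 100/100]
  20 → break 1  [load 75/100]
  10 → break 2  [load 100/100]
  65 → break 5 (new)  [load 65/100]
  30 → break 5  [load 95/100]
5 commercial breaks opened.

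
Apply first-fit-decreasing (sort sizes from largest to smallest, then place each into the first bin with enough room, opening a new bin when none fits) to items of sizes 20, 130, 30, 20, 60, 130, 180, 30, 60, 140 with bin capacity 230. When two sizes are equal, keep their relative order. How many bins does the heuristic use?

Sorted descending: 180, 140, 130, 130, 60, 60, 30, 30, 20, 20.
  180 → bin 1 (new)  [load 180/230]
  140 → bin 2 (new)  [load 140/230]
  130 → bin 3 (new)  [load 130/230]
  130 → bin 4 (new)  [load 130/230]
  60 → bin 2  [load 200/230]
  60 → bin 3  [load 190/230]
  30 → bin 1  [load 210/230]
  30 → bin 2  [load 230/230]
  20 → bin 1  [load 230/230]
  20 → bin 3  [load 210/230]
4 bins opened.

4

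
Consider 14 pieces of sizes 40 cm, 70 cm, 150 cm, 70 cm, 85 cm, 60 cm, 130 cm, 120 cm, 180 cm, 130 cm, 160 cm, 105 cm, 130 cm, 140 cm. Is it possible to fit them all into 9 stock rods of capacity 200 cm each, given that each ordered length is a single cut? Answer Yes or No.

A valid assignment using 9 stock rods:
  stock rod 1: 180 = 180
  stock rod 2: 160 + 40 = 200
  stock rod 3: 150 = 150
  stock rod 4: 140 + 60 = 200
  stock rod 5: 130 + 70 = 200
  stock rod 6: 130 + 70 = 200
  stock rod 7: 130 = 130
  stock rod 8: 120 = 120
  stock rod 9: 105 + 85 = 190
Every load is within 200 cm, so 9 stock rods suffice.

Yes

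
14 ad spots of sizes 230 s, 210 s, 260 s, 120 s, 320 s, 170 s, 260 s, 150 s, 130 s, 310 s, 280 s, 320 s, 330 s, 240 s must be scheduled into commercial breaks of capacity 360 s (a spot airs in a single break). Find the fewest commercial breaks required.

11

Total = 330 + 320 + 320 + 310 + 280 + 260 + 260 + 240 + 230 + 210 + 170 + 150 + 130 + 120 = 3330 s.
Lower bound: ⌈3330/360⌉ = 10 commercial breaks.
A packing using 11 commercial breaks:
  break 1: 330 = 330
  break 2: 320 = 320
  break 3: 320 = 320
  break 4: 310 = 310
  break 5: 280 = 280
  break 6: 260 = 260
  break 7: 260 = 260
  break 8: 240 + 120 = 360
  break 9: 230 + 130 = 360
  break 10: 210 + 150 = 360
  break 11: 170 = 170
No arrangement into 10 commercial breaks stays within capacity, so 11 is optimal.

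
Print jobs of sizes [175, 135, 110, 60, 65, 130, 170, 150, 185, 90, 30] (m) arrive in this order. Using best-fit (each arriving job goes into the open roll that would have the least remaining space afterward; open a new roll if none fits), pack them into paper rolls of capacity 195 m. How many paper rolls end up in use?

  175 → roll 1 (new)  [load 175/195]
  135 → roll 2 (new)  [load 135/195]
  110 → roll 3 (new)  [load 110/195]
  60 → roll 2  [load 195/195]
  65 → roll 3  [load 175/195]
  130 → roll 4 (new)  [load 130/195]
  170 → roll 5 (new)  [load 170/195]
  150 → roll 6 (new)  [load 150/195]
  185 → roll 7 (new)  [load 185/195]
  90 → roll 8 (new)  [load 90/195]
  30 → roll 6  [load 180/195]
8 paper rolls opened.

8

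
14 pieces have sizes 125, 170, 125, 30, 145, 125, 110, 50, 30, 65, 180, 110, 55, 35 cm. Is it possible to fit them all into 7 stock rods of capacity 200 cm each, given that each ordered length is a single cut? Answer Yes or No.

No

Total = 1355 cm; ⌈1355/200⌉ = 7.
8 pieces each exceed half the capacity and cannot share a stock rod, forcing at least 8 stock rods.
At least 8 stock rods are required, but only 7 are allowed.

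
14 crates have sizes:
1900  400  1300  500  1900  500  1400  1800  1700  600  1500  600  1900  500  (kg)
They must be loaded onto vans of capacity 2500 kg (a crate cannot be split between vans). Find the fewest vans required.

Total = 1900 + 1900 + 1900 + 1800 + 1700 + 1500 + 1400 + 1300 + 600 + 600 + 500 + 500 + 500 + 400 = 16500 kg.
Lower bound: ⌈16500/2500⌉ = 7 vans.
Also, 8 crates each exceed 1250 kg, and no two of those can share a van, so at least 8 vans are needed.
A packing using 8 vans:
  van 1: 1900 + 600 = 2500
  van 2: 1900 + 600 = 2500
  van 3: 1900 + 500 = 2400
  van 4: 1800 + 500 = 2300
  van 5: 1700 + 500 = 2200
  van 6: 1500 + 400 = 1900
  van 7: 1400 = 1400
  van 8: 1300 = 1300
This matches the lower bound, so 8 is optimal.

8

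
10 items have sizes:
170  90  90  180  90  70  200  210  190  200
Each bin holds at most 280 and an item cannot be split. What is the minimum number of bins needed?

Total = 210 + 200 + 200 + 190 + 180 + 170 + 90 + 90 + 90 + 70 = 1490.
Lower bound: ⌈1490/280⌉ = 6 bins.
A packing using 6 bins:
  bin 1: 210 + 70 = 280
  bin 2: 200 = 200
  bin 3: 200 = 200
  bin 4: 190 + 90 = 280
  bin 5: 180 + 90 = 270
  bin 6: 170 + 90 = 260
This matches the lower bound, so 6 is optimal.

6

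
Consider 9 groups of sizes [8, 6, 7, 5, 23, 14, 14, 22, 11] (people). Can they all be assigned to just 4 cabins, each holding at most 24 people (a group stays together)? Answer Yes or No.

No

Total = 110 people; ⌈110/24⌉ = 5.
At least 5 cabins are required, but only 4 are allowed.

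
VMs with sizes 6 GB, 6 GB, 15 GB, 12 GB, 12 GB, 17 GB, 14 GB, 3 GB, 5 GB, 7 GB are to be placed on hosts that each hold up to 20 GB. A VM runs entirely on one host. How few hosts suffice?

Total = 17 + 15 + 14 + 12 + 12 + 7 + 6 + 6 + 5 + 3 = 97 GB.
Lower bound: ⌈97/20⌉ = 5 hosts.
A packing using 5 hosts:
  host 1: 17 + 3 = 20
  host 2: 15 + 5 = 20
  host 3: 14 + 6 = 20
  host 4: 12 + 7 = 19
  host 5: 12 + 6 = 18
This matches the lower bound, so 5 is optimal.

5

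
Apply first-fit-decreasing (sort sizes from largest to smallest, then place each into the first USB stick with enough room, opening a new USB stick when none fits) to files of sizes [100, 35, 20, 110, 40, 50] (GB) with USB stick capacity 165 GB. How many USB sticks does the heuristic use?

3

Sorted descending: 110, 100, 50, 40, 35, 20.
  110 → USB stick 1 (new)  [load 110/165]
  100 → USB stick 2 (new)  [load 100/165]
  50 → USB stick 1  [load 160/165]
  40 → USB stick 2  [load 140/165]
  35 → USB stick 3 (new)  [load 35/165]
  20 → USB stick 2  [load 160/165]
3 USB sticks opened.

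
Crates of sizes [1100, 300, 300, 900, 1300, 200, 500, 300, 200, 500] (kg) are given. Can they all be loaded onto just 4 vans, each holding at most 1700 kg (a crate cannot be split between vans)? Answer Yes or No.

Yes

A valid assignment using 4 vans:
  van 1: 1300 + 300 = 1600
  van 2: 1100 + 500 = 1600
  van 3: 900 + 500 + 300 = 1700
  van 4: 300 + 200 + 200 = 700
Every load is within 1700 kg, so 4 vans suffice.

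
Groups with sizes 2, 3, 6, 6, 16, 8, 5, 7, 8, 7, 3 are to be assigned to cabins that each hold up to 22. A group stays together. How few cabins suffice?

4

Total = 16 + 8 + 8 + 7 + 7 + 6 + 6 + 5 + 3 + 3 + 2 = 71.
Lower bound: ⌈71/22⌉ = 4 cabins.
A packing using 4 cabins:
  cabin 1: 16 + 6 = 22
  cabin 2: 8 + 8 + 6 = 22
  cabin 3: 7 + 7 + 5 + 3 = 22
  cabin 4: 3 + 2 = 5
This matches the lower bound, so 4 is optimal.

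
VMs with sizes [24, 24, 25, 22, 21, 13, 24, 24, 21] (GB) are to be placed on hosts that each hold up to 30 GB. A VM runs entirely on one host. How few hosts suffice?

9

Total = 25 + 24 + 24 + 24 + 24 + 22 + 21 + 21 + 13 = 198 GB.
Lower bound: ⌈198/30⌉ = 7 hosts.
Also, 8 VMs each exceed 15 GB, and no two of those can share a host, so at least 8 hosts are needed.
A packing using 9 hosts:
  host 1: 25 = 25
  host 2: 24 = 24
  host 3: 24 = 24
  host 4: 24 = 24
  host 5: 24 = 24
  host 6: 22 = 22
  host 7: 21 = 21
  host 8: 21 = 21
  host 9: 13 = 13
No arrangement into 8 hosts stays within capacity, so 9 is optimal.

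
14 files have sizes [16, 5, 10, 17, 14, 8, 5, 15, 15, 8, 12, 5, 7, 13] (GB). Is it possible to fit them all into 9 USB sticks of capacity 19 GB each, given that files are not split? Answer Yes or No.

Yes

A valid assignment using 9 USB sticks:
  USB stick 1: 17 = 17
  USB stick 2: 16 = 16
  USB stick 3: 15 = 15
  USB stick 4: 15 = 15
  USB stick 5: 14 + 5 = 19
  USB stick 6: 13 + 5 = 18
  USB stick 7: 12 + 7 = 19
  USB stick 8: 10 + 8 = 18
  USB stick 9: 8 + 5 = 13
Every load is within 19 GB, so 9 USB sticks suffice.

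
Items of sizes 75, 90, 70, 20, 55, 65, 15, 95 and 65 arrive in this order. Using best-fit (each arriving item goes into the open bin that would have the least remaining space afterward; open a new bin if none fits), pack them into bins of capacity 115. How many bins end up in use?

  75 → bin 1 (new)  [load 75/115]
  90 → bin 2 (new)  [load 90/115]
  70 → bin 3 (new)  [load 70/115]
  20 → bin 2  [load 110/115]
  55 → bin 4 (new)  [load 55/115]
  65 → bin 5 (new)  [load 65/115]
  15 → bin 1  [load 90/115]
  95 → bin 6 (new)  [load 95/115]
  65 → bin 7 (new)  [load 65/115]
7 bins opened.

7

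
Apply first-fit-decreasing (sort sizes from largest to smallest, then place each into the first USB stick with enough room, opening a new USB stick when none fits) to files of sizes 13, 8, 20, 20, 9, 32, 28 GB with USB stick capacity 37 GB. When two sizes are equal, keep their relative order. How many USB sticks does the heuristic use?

4

Sorted descending: 32, 28, 20, 20, 13, 9, 8.
  32 → USB stick 1 (new)  [load 32/37]
  28 → USB stick 2 (new)  [load 28/37]
  20 → USB stick 3 (new)  [load 20/37]
  20 → USB stick 4 (new)  [load 20/37]
  13 → USB stick 3  [load 33/37]
  9 → USB stick 2  [load 37/37]
  8 → USB stick 4  [load 28/37]
4 USB sticks opened.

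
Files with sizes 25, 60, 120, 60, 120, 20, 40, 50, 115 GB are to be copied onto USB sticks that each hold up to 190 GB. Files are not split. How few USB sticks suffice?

Total = 120 + 120 + 115 + 60 + 60 + 50 + 40 + 25 + 20 = 610 GB.
Lower bound: ⌈610/190⌉ = 4 USB sticks.
A packing using 4 USB sticks:
  USB stick 1: 120 + 60 = 180
  USB stick 2: 120 + 60 = 180
  USB stick 3: 115 + 50 + 25 = 190
  USB stick 4: 40 + 20 = 60
This matches the lower bound, so 4 is optimal.

4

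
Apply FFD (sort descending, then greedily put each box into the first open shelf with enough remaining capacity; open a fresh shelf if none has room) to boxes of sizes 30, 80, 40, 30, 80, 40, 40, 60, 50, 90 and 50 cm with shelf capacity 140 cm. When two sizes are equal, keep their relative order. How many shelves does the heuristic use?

Sorted descending: 90, 80, 80, 60, 50, 50, 40, 40, 40, 30, 30.
  90 → shelf 1 (new)  [load 90/140]
  80 → shelf 2 (new)  [load 80/140]
  80 → shelf 3 (new)  [load 80/140]
  60 → shelf 2  [load 140/140]
  50 → shelf 1  [load 140/140]
  50 → shelf 3  [load 130/140]
  40 → shelf 4 (new)  [load 40/140]
  40 → shelf 4  [load 80/140]
  40 → shelf 4  [load 120/140]
  30 → shelf 5 (new)  [load 30/140]
  30 → shelf 5  [load 60/140]
5 shelves opened.

5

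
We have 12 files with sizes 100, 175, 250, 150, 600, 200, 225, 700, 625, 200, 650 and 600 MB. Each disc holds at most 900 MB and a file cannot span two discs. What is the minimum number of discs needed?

Total = 700 + 650 + 625 + 600 + 600 + 250 + 225 + 200 + 200 + 175 + 150 + 100 = 4475 MB.
Lower bound: ⌈4475/900⌉ = 5 discs.
A packing using 6 discs:
  disc 1: 700 + 200 = 900
  disc 2: 650 + 250 = 900
  disc 3: 625 + 225 = 850
  disc 4: 600 + 200 + 100 = 900
  disc 5: 600 + 175 = 775
  disc 6: 150 = 150
No arrangement into 5 discs stays within capacity, so 6 is optimal.

6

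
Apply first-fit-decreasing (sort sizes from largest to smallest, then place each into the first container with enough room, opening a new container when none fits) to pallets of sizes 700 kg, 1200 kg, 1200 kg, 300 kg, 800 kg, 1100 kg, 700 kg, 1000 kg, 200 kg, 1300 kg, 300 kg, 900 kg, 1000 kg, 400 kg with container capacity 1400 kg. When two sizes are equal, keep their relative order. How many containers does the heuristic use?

9

Sorted descending: 1300, 1200, 1200, 1100, 1000, 1000, 900, 800, 700, 700, 400, 300, 300, 200.
  1300 → container 1 (new)  [load 1300/1400]
  1200 → container 2 (new)  [load 1200/1400]
  1200 → container 3 (new)  [load 1200/1400]
  1100 → container 4 (new)  [load 1100/1400]
  1000 → container 5 (new)  [load 1000/1400]
  1000 → container 6 (new)  [load 1000/1400]
  900 → container 7 (new)  [load 900/1400]
  800 → container 8 (new)  [load 800/1400]
  700 → container 9 (new)  [load 700/1400]
  700 → container 9  [load 1400/1400]
  400 → container 5  [load 1400/1400]
  300 → container 4  [load 1400/1400]
  300 → container 6  [load 1300/1400]
  200 → container 2  [load 1400/1400]
9 containers opened.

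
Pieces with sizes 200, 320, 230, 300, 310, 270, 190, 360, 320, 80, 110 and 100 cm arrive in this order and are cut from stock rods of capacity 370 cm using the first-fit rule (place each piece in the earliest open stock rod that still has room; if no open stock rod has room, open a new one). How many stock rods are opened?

9

  200 → stock rod 1 (new)  [load 200/370]
  320 → stock rod 2 (new)  [load 320/370]
  230 → stock rod 3 (new)  [load 230/370]
  300 → stock rod 4 (new)  [load 300/370]
  310 → stock rod 5 (new)  [load 310/370]
  270 → stock rod 6 (new)  [load 270/370]
  190 → stock rod 7 (new)  [load 190/370]
  360 → stock rod 8 (new)  [load 360/370]
  320 → stock rod 9 (new)  [load 320/370]
  80 → stock rod 1  [load 280/370]
  110 → stock rod 3  [load 340/370]
  100 → stock rod 6  [load 370/370]
9 stock rods opened.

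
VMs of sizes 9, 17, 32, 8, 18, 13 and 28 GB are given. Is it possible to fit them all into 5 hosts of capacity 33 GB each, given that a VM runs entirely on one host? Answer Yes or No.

Yes

A valid assignment using 5 hosts:
  host 1: 32 = 32
  host 2: 28 = 28
  host 3: 18 + 13 = 31
  host 4: 17 + 9 = 26
  host 5: 8 = 8
Every load is within 33 GB, so 5 hosts suffice.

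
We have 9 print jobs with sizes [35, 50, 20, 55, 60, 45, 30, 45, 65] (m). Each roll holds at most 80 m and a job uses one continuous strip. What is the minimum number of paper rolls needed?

6

Total = 65 + 60 + 55 + 50 + 45 + 45 + 35 + 30 + 20 = 405 m.
Lower bound: ⌈405/80⌉ = 6 paper rolls.
A packing using 6 paper rolls:
  roll 1: 65 = 65
  roll 2: 60 + 20 = 80
  roll 3: 55 = 55
  roll 4: 50 + 30 = 80
  roll 5: 45 + 35 = 80
  roll 6: 45 = 45
This matches the lower bound, so 6 is optimal.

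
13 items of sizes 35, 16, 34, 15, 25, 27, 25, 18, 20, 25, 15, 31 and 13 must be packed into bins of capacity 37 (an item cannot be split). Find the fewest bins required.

Total = 35 + 34 + 31 + 27 + 25 + 25 + 25 + 20 + 18 + 16 + 15 + 15 + 13 = 299.
Lower bound: ⌈299/37⌉ = 9 bins.
A packing using 10 bins:
  bin 1: 35 = 35
  bin 2: 34 = 34
  bin 3: 31 = 31
  bin 4: 27 = 27
  bin 5: 25 = 25
  bin 6: 25 = 25
  bin 7: 25 = 25
  bin 8: 20 + 16 = 36
  bin 9: 18 + 15 = 33
  bin 10: 15 + 13 = 28
No arrangement into 9 bins stays within capacity, so 10 is optimal.

10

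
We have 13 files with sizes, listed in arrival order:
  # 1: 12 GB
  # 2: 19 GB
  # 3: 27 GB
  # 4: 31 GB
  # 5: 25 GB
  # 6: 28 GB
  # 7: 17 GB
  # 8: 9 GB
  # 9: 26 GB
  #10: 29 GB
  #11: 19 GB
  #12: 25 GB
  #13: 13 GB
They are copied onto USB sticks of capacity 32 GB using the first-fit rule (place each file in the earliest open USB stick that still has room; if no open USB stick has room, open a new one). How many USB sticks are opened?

10

  12 → USB stick 1 (new)  [load 12/32]
  19 → USB stick 1  [load 31/32]
  27 → USB stick 2 (new)  [load 27/32]
  31 → USB stick 3 (new)  [load 31/32]
  25 → USB stick 4 (new)  [load 25/32]
  28 → USB stick 5 (new)  [load 28/32]
  17 → USB stick 6 (new)  [load 17/32]
  9 → USB stick 6  [load 26/32]
  26 → USB stick 7 (new)  [load 26/32]
  29 → USB stick 8 (new)  [load 29/32]
  19 → USB stick 9 (new)  [load 19/32]
  25 → USB stick 10 (new)  [load 25/32]
  13 → USB stick 9  [load 32/32]
10 USB sticks opened.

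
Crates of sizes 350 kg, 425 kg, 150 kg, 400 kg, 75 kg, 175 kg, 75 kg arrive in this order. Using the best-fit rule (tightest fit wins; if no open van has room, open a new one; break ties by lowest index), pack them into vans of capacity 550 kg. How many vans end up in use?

4

  350 → van 1 (new)  [load 350/550]
  425 → van 2 (new)  [load 425/550]
  150 → van 1  [load 500/550]
  400 → van 3 (new)  [load 400/550]
  75 → van 2  [load 500/550]
  175 → van 4 (new)  [load 175/550]
  75 → van 3  [load 475/550]
4 vans opened.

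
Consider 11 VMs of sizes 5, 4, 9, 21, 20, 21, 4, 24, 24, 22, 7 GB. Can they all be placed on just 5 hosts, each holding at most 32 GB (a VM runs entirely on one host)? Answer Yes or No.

No

Total = 161 GB; ⌈161/32⌉ = 6.
At least 6 hosts are required, but only 5 are allowed.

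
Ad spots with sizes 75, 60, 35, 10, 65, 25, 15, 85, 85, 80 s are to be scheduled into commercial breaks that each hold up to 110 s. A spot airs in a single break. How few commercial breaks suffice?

6

Total = 85 + 85 + 80 + 75 + 65 + 60 + 35 + 25 + 15 + 10 = 535 s.
Lower bound: ⌈535/110⌉ = 5 commercial breaks.
Also, 6 ad spots each exceed 55 s, and no two of those can share a break, so at least 6 commercial breaks are needed.
A packing using 6 commercial breaks:
  break 1: 85 + 25 = 110
  break 2: 85 + 15 + 10 = 110
  break 3: 80 = 80
  break 4: 75 + 35 = 110
  break 5: 65 = 65
  break 6: 60 = 60
This matches the lower bound, so 6 is optimal.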